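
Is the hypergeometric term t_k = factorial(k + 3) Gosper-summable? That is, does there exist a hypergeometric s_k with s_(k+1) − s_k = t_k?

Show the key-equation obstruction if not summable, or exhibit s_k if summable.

t_(k+1)/t_k = k + 4.
Take A(k)=k + 4, B(k)=1, C(k)=1.
Set up (k + 4)·f(k+1) − (1)·f(k) − (1) = 0.
Bound: deg f ≤ -1.
d = -1 < 0 ⇒ no nonzero polynomial f; not summable.

No; the degree bound rules out any f.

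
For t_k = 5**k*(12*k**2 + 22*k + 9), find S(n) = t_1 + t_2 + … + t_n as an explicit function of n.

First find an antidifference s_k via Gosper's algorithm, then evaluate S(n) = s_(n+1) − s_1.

Step 1: r(k) = 5*(12*k**2 + 46*k + 43)/(12*k**2 + 22*k + 9).
Factor: A=5; B=1; C=k**2 + 11*k/6 + 3/4.
f must satisfy (5)·f(k+1) − (1)·f(k) = k**2 + 11*k/6 + 3/4.
d = 2 from the (0,0,2) case.
A polynomial solution: f(k) = (3*k**2 - 2*k + 1)/12.
R(k) = B(k−1)·f(k)/C(k) = (3*k**2 - 2*k + 1)/(12*k**2 + 22*k + 9); s_k = R·t_k = 5**k*(3*k**2 - 2*k + 1).
Verify: 5**k*(12*k**2 + 22*k + 9) matches t_k.
Telescope: S(n) = s_(n+1) − s_(1) = 5**(n + 1)*(3*n**2 + 4*n + 2) − (10) = 15*5**n*n**2 + 20*5**n*n + 10*5**n - 10.

S(n) = 15*5**n*n**2 + 20*5**n*n + 10*5**n - 10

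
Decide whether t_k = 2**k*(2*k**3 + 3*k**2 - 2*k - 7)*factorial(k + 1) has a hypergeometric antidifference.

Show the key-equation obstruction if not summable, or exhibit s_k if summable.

t_(k+1)/t_k = 2*(2*k**4 + 13*k**3 + 28*k**2 + 16*k - 8)/(2*k**3 + 3*k**2 - 2*k - 7).
Take A(k)=2*k + 4, B(k)=1, C(k)=k**3 + 3*k**2/2 - k - 7/2.
Set up (2*k + 4)·f(k+1) − (1)·f(k) − (k**3 + 3*k**2/2 - k - 7/2) = 0.
From deg A=1, deg B=0, deg C=3: d=2.
Solving with deg f ≤ 2: f(k) = (k**2 - 2*k - 1)/2.
Then R = B(k−1)f/C = (k**2 - 2*k - 1)/(2*k**3 + 3*k**2 - 2*k - 7), so s_k = R(k)·t_k = 2**k*(k**2 - 2*k - 1)*factorial(k + 1).
s_(k+1) − s_k = 2**k*(2*k**3 + 3*k**2 - 2*k - 7)*factorial(k + 1) = t_k.

Yes. s_k = 2**k*(k**2 - 2*k - 1)*factorial(k + 1).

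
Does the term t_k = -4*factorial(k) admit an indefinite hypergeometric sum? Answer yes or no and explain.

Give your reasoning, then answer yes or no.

No — negative degree bound, so no certificate f.

The ratio is k + 1.
Normal form (A,B,C) = (k + 1, 1, 1).
Solve (k + 1)·f(k+1) − (1)·f(k) = 1.
Degrees (1,0,0) ⇒ d ≤ -1.
Negative degree bound (-1): no f exists, t_k not Gosper-summable.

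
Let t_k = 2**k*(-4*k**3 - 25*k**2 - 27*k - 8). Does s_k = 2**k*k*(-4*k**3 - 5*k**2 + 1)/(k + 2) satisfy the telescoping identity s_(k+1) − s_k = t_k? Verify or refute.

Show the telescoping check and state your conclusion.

s_(k+1) = -2**(k + 1)*(k + 1)*(4*(k + 1)**3 + 5*(k + 1)**2 - 1)/(k + 3)
s_(k+1) − s_k = 2**k*(-4*k**5 - 41*k**4 - 147*k**3 - 217*k**2 - 139*k - 32)/(k**2 + 5*k + 6)
(s_(k+1) − s_k) − t_k = 2**k*(4*k**4 + 29*k**3 + 76*k**2 + 63*k + 16)/(k**2 + 5*k + 6)

Invalid: residual 2**k*(4*k**4 + 29*k**3 + 76*k**2 + 63*k + 16)/(k**2 + 5*k + 6) ≠ 0.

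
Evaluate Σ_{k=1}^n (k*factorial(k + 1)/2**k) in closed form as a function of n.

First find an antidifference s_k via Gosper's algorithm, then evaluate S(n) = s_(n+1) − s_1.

Step 1: r(k) = (k + 1)*(k + 2)/(2*k).
Normal form (A,B,C) = (k/2 + 1, 1, k).
Key eq: (k/2 + 1)·f(k+1) = (1)·f(k) + (k).
From deg A=1, deg B=0, deg C=1: d=0.
Coefficient equations give f(k) = 2.
So s_k = (B(k−1)f/C)·t_k = (2/k)·t_k = 2**(1 - k)*factorial(k + 1).
Check: Δs_k = k*factorial(k + 1)/2**k. ✓
s_(n+1) = factorial(n + 2)/2**n and s_(1) = 2, so S(n) = -2 + factorial(n + 2)/2**n.

S(n) = -2 + factorial(n + 2)/2**n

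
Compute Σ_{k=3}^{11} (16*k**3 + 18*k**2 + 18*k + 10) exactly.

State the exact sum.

Σ = 79794

Step 1: r(k) = (8*k**3 + 33*k**2 + 51*k + 31)/(8*k**3 + 9*k**2 + 9*k + 5).
Normal form (A,B,C) = (1, 1, k**3 + 9*k**2/8 + 9*k/8 + 5/8).
f must satisfy (1)·f(k+1) − (1)·f(k) = k**3 + 9*k**2/8 + 9*k/8 + 5/8.
deg f ≤ 4 (via 0,0,3).
Coefficient equations give f(k) = k*(2*k**3 - k**2 + 2*k + 2)/8.
Get s_k = R·t_k = 2*k*(2*k**3 - k**2 + 2*k + 2) with R(k) = B(k−1)f(k)/C(k) = k*(2*k**3 - k**2 + 2*k + 2)/(8*k**3 + 9*k**2 + 9*k + 5).
Δs = 16*k**3 + 18*k**2 + 18*k + 10, as required.
Sum = s_(12) − s_(3); s_(12) = 80112, s_(3) = 318 ⇒ 79794.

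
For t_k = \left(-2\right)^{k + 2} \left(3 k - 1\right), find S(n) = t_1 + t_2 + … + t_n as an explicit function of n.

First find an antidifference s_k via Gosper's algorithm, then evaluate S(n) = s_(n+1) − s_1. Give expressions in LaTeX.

S(n) = 8 \left(-2\right)^{n} n

t_(k+1)/t_k = 2*(-3*k - 2)/(3*k - 1).
Take A(k)=-2, B(k)=1, C(k)=k - 1/3.
Key eq: (-2)·f(k+1) = (1)·f(k) + (k - 1/3).
Degrees (0,0,1) ⇒ d ≤ 1.
Solving with deg f ≤ 1: f(k) = -(k - 1)/3.
Then R = B(k−1)f/C = -(k - 1)/(3*k - 1), so s_k = R(k)·t_k = (-2)**(k + 2)*(1 - k).
Verify: (-2)**(k + 2)*(3*k - 1) matches t_k.
Evaluate: s_(n+1) = 8*(-2)**n*n; subtract s_(1) = 0 ⇒ S(n) = 8*(-2)**n*n.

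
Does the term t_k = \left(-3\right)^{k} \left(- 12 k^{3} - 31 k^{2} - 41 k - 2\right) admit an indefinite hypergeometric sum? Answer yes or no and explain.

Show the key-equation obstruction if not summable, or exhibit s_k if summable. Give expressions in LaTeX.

r(k) = 3*(-12*k**3 - 67*k**2 - 139*k - 86)/(12*k**3 + 31*k**2 + 41*k + 2) after simplifying.
Normal form (A,B,C) = (-3, 1, k**3 + 31*k**2/12 + 41*k/12 + 1/6).
Set up (-3)·f(k+1) − (1)·f(k) − (k**3 + 31*k**2/12 + 41*k/12 + 1/6) = 0.
From deg A=0, deg B=0, deg C=3: d=3.
Solving with deg f ≤ 3: f(k) = -(3*k**3 + k**2 + 2*k - 4)/12.
So s_k = (B(k−1)f/C)·t_k = (-(3*k**3 + k**2 + 2*k - 4)/(12*k**3 + 31*k**2 + 41*k + 2))·t_k = (-3)**k*(3*k**3 + k**2 + 2*k - 4).
Δs = (-3)**k*(-12*k**3 - 31*k**2 - 41*k - 2), as required.

Yes. s_k = \left(-3\right)^{k} \left(3 k^{3} + k^{2} + 2 k - 4\right).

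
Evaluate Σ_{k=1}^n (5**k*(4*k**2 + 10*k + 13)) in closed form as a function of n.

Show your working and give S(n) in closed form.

S(n) = 5*5**n*n**2 + 10*5**n*n + 15*5**n - 15

Compute t_(k+1)/t_k: get 5*(4*k**2 + 18*k + 27)/(4*k**2 + 10*k + 13).
Take A(k)=5, B(k)=1, C(k)=k**2 + 5*k/2 + 13/4.
Set up (5)·f(k+1) − (1)·f(k) − (k**2 + 5*k/2 + 13/4) = 0.
Bound: deg f ≤ 2.
A polynomial solution: f(k) = (k**2 + 2)/4.
Get s_k = R·t_k = 5**k*(k**2 + 2) with R(k) = B(k−1)f(k)/C(k) = (k**2 + 2)/(4*k**2 + 10*k + 13).
Verify: 5**k*(4*k**2 + 10*k + 13) matches t_k.
Evaluate: s_(n+1) = 5**(n + 1)*(n**2 + 2*n + 3); subtract s_(1) = 15 ⇒ S(n) = 5*5**n*n**2 + 10*5**n*n + 15*5**n - 15.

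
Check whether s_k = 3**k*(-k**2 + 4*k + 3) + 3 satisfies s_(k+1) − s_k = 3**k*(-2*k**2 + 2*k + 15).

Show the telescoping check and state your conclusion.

valid (s_(k+1) − s_k reduces to t_k)

s_(k+1) = 3*3**k*(4*k - (k + 1)**2 + 7) + 3
s_(k+1) − s_k = 3**k*(-2*k**2 + 2*k + 15)
(s_(k+1) − s_k) − t_k = 0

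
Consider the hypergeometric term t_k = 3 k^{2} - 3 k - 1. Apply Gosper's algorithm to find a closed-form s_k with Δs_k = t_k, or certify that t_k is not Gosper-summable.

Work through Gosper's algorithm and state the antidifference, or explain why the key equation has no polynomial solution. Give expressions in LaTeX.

t_(k+1)/t_k = (3*k**2 + 3*k - 1)/(3*k**2 - 3*k - 1).
Factor: A=1; B=1; C=k**2 - k - 1/3.
Solve (1)·f(k+1) − (1)·f(k) = k**2 - k - 1/3.
Bound: deg f ≤ 3.
Solve for f: f(k) = k*(k**2 - 3*k + 1)/3 (degree 3 ≤ 3).
Certificate R = B(k−1)f/C = k*(k**2 - 3*k + 1)/(3*k**2 - 3*k - 1) gives s_k = k*(k**2 - 3*k + 1).
Verify: 3*k**2 - 3*k - 1 matches t_k.

s_k = k \left(k^{2} - 3 k + 1\right)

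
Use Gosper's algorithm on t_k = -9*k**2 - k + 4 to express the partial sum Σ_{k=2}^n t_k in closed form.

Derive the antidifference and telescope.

Compute t_(k+1)/t_k: get (k + 9*(k + 1)**2 - 3)/(9*k**2 + k - 4).
Gosper form: A/B · C(k+1)/C(k) with A=1, B=1, C=k**2 + k/9 - 4/9.
Set up (1)·f(k+1) − (1)·f(k) − (k**2 + k/9 - 4/9) = 0.
d = 3 from the (0,0,2) case.
Solving with deg f ≤ 3: f(k) = k*(3*k**2 - 4*k - 3)/9.
Certificate R = B(k−1)f/C = k*(3*k**2 - 4*k - 3)/(9*k**2 + k - 4) gives s_k = k*(-3*k**2 + 4*k + 3).
Check: Δs_k = -9*k**2 - k + 4. ✓
Telescope: S(n) = s_(n+1) − s_(2) = -3*n**3 - 5*n**2 + 2*n + 4 − (-2) = -3*n**3 - 5*n**2 + 2*n + 6.

S(n) = -3*n**3 - 5*n**2 + 2*n + 6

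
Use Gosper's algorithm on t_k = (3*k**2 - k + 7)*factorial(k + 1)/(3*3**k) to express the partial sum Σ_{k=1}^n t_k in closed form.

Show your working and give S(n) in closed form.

S(n) = 3**(-n - 1)*(-4*3**n + 3*n**3*factorial(n) + 11*n**2*factorial(n) + 12*n*factorial(n) + 4*factorial(n))

Compute t_(k+1)/t_k: get (k + 2)*(-k + 3*(k + 1)**2 + 6)/(3*(3*k**2 - k + 7)).
Normal form (A,B,C) = (k/3 + 2/3, 1, k**2 - k/3 + 7/3).
Key eq: (k/3 + 2/3)·f(k+1) = (1)·f(k) + (k**2 - k/3 + 7/3).
Degrees (1,0,2) ⇒ d ≤ 1.
Coefficient equations give f(k) = 3*k - 1.
Then R = B(k−1)f/C = 3*(3*k - 1)/(3*k**2 - k + 7), so s_k = R(k)·t_k = (3*k - 1)*factorial(k + 1)/3**k.
Check: Δs_k = (3*k**2 - k + 7)*factorial(k + 1)/(3*3**k). ✓
Σ_(k=1)^n t_k = s_(n+1) − s_(1) = (3**(-n - 1)*(3*n + 2)*factorial(n + 2)) − (4/3), i.e. 3**(-n - 1)*(-4*3**n + 3*n**3*factorial(n) + 11*n**2*factorial(n) + 12*n*factorial(n) + 4*factorial(n)).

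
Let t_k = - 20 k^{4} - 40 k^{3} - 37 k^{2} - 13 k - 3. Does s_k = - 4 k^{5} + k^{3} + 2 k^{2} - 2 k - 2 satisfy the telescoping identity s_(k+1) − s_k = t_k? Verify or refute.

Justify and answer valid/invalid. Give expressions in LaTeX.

Valid: the claim telescopes to t_k.

s_(k+1) = -2*k - 4*(k + 1)**5 + (k + 1)**3 + 2*(k + 1)**2 - 4
s_(k+1) − s_k = -20*k**4 - 40*k**3 - 37*k**2 - 13*k - 3
(s_(k+1) − s_k) − t_k = 0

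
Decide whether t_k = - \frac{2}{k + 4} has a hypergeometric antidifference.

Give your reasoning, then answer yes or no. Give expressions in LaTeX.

Ratio r(k) = (k + 4)/(k + 5).
A = k + 4, B = k + 5, C = 1.
Need (k + 4)·f(k+1) − (k + 4)·f(k) = 1.
d = 0 from the (1,1,0) case.
Generic f = c0 gives residual -1; -1 = 0 cannot hold, so t_k is not Gosper-summable.

No; the coefficient equations for f are inconsistent.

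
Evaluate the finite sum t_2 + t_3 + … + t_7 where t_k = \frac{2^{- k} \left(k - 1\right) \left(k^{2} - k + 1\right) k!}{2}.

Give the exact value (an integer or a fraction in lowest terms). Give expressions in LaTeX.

Compute t_(k+1)/t_k: get -k*(k + 1)*(k - (k + 1)**2)/(2*(k - 1)*(k**2 - k + 1)).
So A=k/2 + 1/2 and B=1, with C=k**3 - 2*k**2 + 2*k - 1.
f must satisfy (k/2 + 1/2)·f(k+1) − (1)·f(k) = k**3 - 2*k**2 + 2*k - 1.
d = 2 from the (1,0,3) case.
Coefficient equations give f(k) = 2*(k**2 - 3*k - 1).
Get s_k = R·t_k = (k**2 - 3*k - 1)*factorial(k)/2**k with R(k) = B(k−1)f(k)/C(k) = 2*(k**2 - 3*k - 1)/((k - 1)*(k**2 - k + 1)).
s_(k+1) − s_k = (k - 1)*(k**2 - k + 1)*factorial(k)/(2*2**k) = t_k.
Telescoping: Σ = s_(8) − s_(2) = 12285/2 − (-3/2) = 6144.

Σ = 6144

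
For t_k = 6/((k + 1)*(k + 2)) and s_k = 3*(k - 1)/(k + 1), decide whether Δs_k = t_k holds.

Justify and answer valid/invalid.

valid (s_(k+1) − s_k reduces to t_k)

s_(k+1) = 3*k/(k + 2)
s_(k+1) − s_k = 6/(k**2 + 3*k + 2)
(s_(k+1) − s_k) − t_k = 0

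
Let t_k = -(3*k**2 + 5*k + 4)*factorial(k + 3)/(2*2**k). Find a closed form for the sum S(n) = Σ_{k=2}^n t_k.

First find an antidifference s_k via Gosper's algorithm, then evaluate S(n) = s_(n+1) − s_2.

S(n) = 60 - 3*n*factorial(n + 4)/(2*2**n) + factorial(n + 4)/(2*2**n)

Step 1: r(k) = (k + 4)*(5*k + 3*(k + 1)**2 + 9)/(2*(3*k**2 + 5*k + 4)).
A = k/2 + 2, B = 1, C = k**2 + 5*k/3 + 4/3.
Set up (k/2 + 2)·f(k+1) − (1)·f(k) − (k**2 + 5*k/3 + 4/3) = 0.
deg f ≤ 1 (via 1,0,2).
Match coefficients ⇒ f(k) = 2*(3*k - 4)/3.
Then R = B(k−1)f/C = 2*(3*k - 4)/(3*k**2 + 5*k + 4), so s_k = R(k)·t_k = -(3*k - 4)*factorial(k + 3)/2**k.
Δs = -(3*k**2 + 5*k + 4)*factorial(k + 3)/(2*2**k), as required.
Telescope: S(n) = s_(n+1) − s_(2) = -2**(-n - 1)*(3*n - 1)*factorial(n + 4) − (-60) = 60 - 3*n*factorial(n + 4)/(2*2**n) + factorial(n + 4)/(2*2**n).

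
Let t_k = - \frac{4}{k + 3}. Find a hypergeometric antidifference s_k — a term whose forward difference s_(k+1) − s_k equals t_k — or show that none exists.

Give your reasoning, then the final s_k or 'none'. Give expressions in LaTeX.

Compute t_(k+1)/t_k: get (k + 3)/(k + 4).
So A=k + 3 and B=k + 4, with C=1.
Key eq: (k + 3)·f(k+1) = (k + 3)·f(k) + (1).
deg f ≤ 0 (via 1,1,0).
Generic f = c0 gives residual -1; -1 = 0 cannot hold, so t_k is not Gosper-summable.

no hypergeometric antidifference exists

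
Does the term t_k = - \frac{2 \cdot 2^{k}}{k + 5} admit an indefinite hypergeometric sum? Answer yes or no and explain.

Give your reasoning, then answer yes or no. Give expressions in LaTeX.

r(k) = 2*(k + 5)/(k + 6) after simplifying.
So A=2*k + 10 and B=k + 6, with C=1.
Set up (2*k + 10)·f(k+1) − (k + 5)·f(k) − (1) = 0.
deg f ≤ -1 (via 1,1,0).
d = -1 < 0 ⇒ no nonzero polynomial f; not summable.

No — key equation has no polynomial f.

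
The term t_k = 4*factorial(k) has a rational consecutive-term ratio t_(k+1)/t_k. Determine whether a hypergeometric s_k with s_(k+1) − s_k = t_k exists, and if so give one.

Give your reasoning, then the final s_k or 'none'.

none — t_k is not Gosper-summable

r(k) = k + 1 after simplifying.
A = k + 1, B = 1, C = 1.
f must satisfy (k + 1)·f(k+1) − (1)·f(k) = 1.
d = -1 from the (1,0,0) case.
Bound -1 < 0, so the key equation has no polynomial solution.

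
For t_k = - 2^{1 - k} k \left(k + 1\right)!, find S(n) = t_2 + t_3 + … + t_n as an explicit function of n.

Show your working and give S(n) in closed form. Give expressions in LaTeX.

t_(k+1)/t_k = (k + 1)*(k + 2)/(2*k).
Normal form (A,B,C) = (k/2 + 1, 1, k).
Set up (k/2 + 1)·f(k+1) − (1)·f(k) − (k) = 0.
Degrees (1,0,1) ⇒ d ≤ 0.
A polynomial solution: f(k) = 2.
Get s_k = R·t_k = -2**(2 - k)*factorial(k + 1) with R(k) = B(k−1)f(k)/C(k) = 2/k.
Verify: -2**(1 - k)*k*factorial(k + 1) matches t_k.
Evaluate: s_(n+1) = -2**(1 - n)*factorial(n + 2); subtract s_(2) = -6 ⇒ S(n) = 6 - 2*factorial(n + 2)/2**n.

S(n) = 6 - 2 \cdot 2^{- n} \left(n + 2\right)!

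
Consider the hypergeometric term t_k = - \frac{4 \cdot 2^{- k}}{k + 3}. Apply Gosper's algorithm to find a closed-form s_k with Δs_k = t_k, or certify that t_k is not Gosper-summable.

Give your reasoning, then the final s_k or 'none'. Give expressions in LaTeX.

t_(k+1)/t_k = (k + 3)/(2*(k + 4)).
Factor: A=k/2 + 3/2; B=k + 4; C=1.
Set up (k/2 + 3/2)·f(k+1) − (k + 3)·f(k) − (1) = 0.
deg f ≤ -1 (via 1,1,0).
Negative degree bound (-1): no f exists, t_k not Gosper-summable.

no hypergeometric antidifference exists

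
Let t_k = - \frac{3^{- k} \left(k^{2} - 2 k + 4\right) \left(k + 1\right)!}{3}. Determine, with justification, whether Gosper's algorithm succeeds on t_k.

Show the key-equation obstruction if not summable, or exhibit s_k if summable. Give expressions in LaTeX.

Yes. s_k = - 3^{- k} \left(k - 2\right) \left(k + 1\right)!.

The ratio is (k + 2)*(-2*k + (k + 1)**2 + 2)/(3*(k**2 - 2*k + 4)).
Gosper form: A/B · C(k+1)/C(k) with A=k/3 + 2/3, B=1, C=k**2 - 2*k + 4.
f must satisfy (k/3 + 2/3)·f(k+1) − (1)·f(k) = k**2 - 2*k + 4.
From deg A=1, deg B=0, deg C=2: d=1.
Match coefficients ⇒ f(k) = 3*(k - 2).
Then R = B(k−1)f/C = 3*(k - 2)/(k**2 - 2*k + 4), so s_k = R(k)·t_k = -(k - 2)*factorial(k + 1)/3**k.
Verify: -(k**2 - 2*k + 4)*factorial(k + 1)/(3*3**k) matches t_k.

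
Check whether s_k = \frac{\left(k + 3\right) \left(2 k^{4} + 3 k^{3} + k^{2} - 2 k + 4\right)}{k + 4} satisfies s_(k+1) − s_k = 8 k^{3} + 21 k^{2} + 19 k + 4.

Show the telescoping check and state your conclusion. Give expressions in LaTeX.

Invalid: residual \frac{2 \left(- 3 k^{4} - 25 k^{3} - 51 k^{2} - 41 k - 6\right)}{k^{2} + 9 k + 20} ≠ 0.

s_(k+1) = (2*k**5 + 19*k**4 + 66*k**3 + 105*k**2 + 76*k + 32)/(k + 5)
s_(k+1) − s_k = (8*k**5 + 87*k**4 + 318*k**3 + 493*k**2 + 334*k + 68)/(k**2 + 9*k + 20)
(s_(k+1) − s_k) − t_k = 2*(-3*k**4 - 25*k**3 - 51*k**2 - 41*k - 6)/(k**2 + 9*k + 20)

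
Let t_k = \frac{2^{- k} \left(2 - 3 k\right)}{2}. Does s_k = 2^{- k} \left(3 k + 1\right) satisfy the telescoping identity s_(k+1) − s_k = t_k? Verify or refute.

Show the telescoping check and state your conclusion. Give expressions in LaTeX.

s_(k+1) = (3*k + 4)/(2*2**k)
s_(k+1) − s_k = (2 - 3*k)/(2*2**k)
(s_(k+1) − s_k) − t_k = 0

valid; difference matches t_k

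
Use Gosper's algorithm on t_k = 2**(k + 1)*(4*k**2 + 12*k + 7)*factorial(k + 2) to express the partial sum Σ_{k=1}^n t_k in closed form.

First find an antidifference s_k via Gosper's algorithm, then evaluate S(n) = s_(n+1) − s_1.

S(n) = 8*2**n*n*factorial(n + 3) + 4*2**n*factorial(n + 3) - 24

t_(k+1)/t_k = 2*(4*k**3 + 32*k**2 + 83*k + 69)/(4*k**2 + 12*k + 7).
Gosper form: A/B · C(k+1)/C(k) with A=2*k + 6, B=1, C=k**2 + 3*k + 7/4.
Set up (2*k + 6)·f(k+1) − (1)·f(k) − (k**2 + 3*k + 7/4) = 0.
Degrees (1,0,2) ⇒ d ≤ 1.
Match coefficients ⇒ f(k) = (2*k - 1)/4.
Then R = B(k−1)f/C = (2*k - 1)/(4*k**2 + 12*k + 7), so s_k = R(k)·t_k = 2**(k + 1)*(2*k - 1)*factorial(k + 2).
s_(k+1) − s_k = 2**(k + 1)*(4*k**2 + 12*k + 7)*factorial(k + 2) = t_k.
Evaluate: s_(n+1) = 2**(n + 2)*(2*n + 1)*factorial(n + 3); subtract s_(1) = 24 ⇒ S(n) = 8*2**n*n*factorial(n + 3) + 4*2**n*factorial(n + 3) - 24.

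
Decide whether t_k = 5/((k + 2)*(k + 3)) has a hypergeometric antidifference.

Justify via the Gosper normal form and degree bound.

Step 1: r(k) = (k + 2)/(k + 4).
Take A(k)=k + 2, B(k)=k + 4, C(k)=1.
Key eq: (k + 2)·f(k+1) = (k + 3)·f(k) + (1).
deg f ≤ 1 (via 1,1,0).
Solving with deg f ≤ 1: f(k) = k/2.
Then R = B(k−1)f/C = k*(k + 3)/2, so s_k = R(k)·t_k = 5*k/(2*(k + 2)).
Check: Δs_k = 5/(k**2 + 5*k + 6). ✓

Yes. s_k = 5*k/(2*(k + 2)).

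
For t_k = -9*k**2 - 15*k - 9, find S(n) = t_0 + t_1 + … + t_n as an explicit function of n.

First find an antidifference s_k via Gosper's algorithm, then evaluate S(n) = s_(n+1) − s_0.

Ratio r(k) = (3*k**2 + 11*k + 11)/(3*k**2 + 5*k + 3).
Take A(k)=1, B(k)=1, C(k)=k**2 + 5*k/3 + 1.
Solve (1)·f(k+1) − (1)·f(k) = k**2 + 5*k/3 + 1.
Bound: deg f ≤ 3.
Match coefficients ⇒ f(k) = k*(k**2 + k + 1)/3.
Then R = B(k−1)f/C = k*(k**2 + k + 1)/(3*k**2 + 5*k + 3), so s_k = R(k)·t_k = 3*k*(-k**2 - k - 1).
Δs = -9*k**2 - 15*k - 9, as required.
s_(n+1) = -3*n**3 - 12*n**2 - 18*n - 9 and s_(0) = 0, so S(n) = -3*n**3 - 12*n**2 - 18*n - 9.

S(n) = -3*n**3 - 12*n**2 - 18*n - 9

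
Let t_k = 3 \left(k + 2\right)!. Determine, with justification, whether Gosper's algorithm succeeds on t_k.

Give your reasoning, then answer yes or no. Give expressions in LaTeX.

Step 1: r(k) = k + 3.
Normal form (A,B,C) = (k + 3, 1, 1).
Solve (k + 3)·f(k+1) − (1)·f(k) = 1.
From deg A=1, deg B=0, deg C=0: d=-1.
Bound -1 < 0, so the key equation has no polynomial solution.

No — key equation has no polynomial f.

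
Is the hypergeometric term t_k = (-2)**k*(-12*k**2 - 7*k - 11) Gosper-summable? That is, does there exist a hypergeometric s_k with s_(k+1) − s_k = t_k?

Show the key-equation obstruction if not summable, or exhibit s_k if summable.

r(k) = 2*(-12*k**2 - 31*k - 30)/(12*k**2 + 7*k + 11) after simplifying.
A = -2, B = 1, C = k**2 + 7*k/12 + 11/12.
Solve (-2)·f(k+1) − (1)·f(k) = k**2 + 7*k/12 + 11/12.
Bound: deg f ≤ 2.
Coefficient equations give f(k) = -(4*k**2 - 3*k + 3)/12.
So s_k = (B(k−1)f/C)·t_k = (-(4*k**2 - 3*k + 3)/(12*k**2 + 7*k + 11))·t_k = (-2)**k*(4*k**2 - 3*k + 3).
Check: Δs_k = (-2)**k*(-12*k**2 - 7*k - 11). ✓

Yes. s_k = (-2)**k*(4*k**2 - 3*k + 3).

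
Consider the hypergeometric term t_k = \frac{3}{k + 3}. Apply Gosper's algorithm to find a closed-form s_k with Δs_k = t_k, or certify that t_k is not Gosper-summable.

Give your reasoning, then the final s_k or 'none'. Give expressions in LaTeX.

no hypergeometric antidifference exists

Compute t_(k+1)/t_k: get (k + 3)/(k + 4).
Normal form (A,B,C) = (k + 3, k + 4, 1).
Set up (k + 3)·f(k+1) − (k + 3)·f(k) − (1) = 0.
d = 0 from the (1,1,0) case.
Generic f = c0 gives residual -1; -1 = 0 cannot hold, so t_k is not Gosper-summable.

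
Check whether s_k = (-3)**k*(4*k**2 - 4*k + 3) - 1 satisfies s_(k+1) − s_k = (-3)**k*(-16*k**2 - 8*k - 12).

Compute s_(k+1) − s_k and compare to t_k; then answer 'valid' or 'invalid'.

s_(k+1) = (-3)**(k + 1)*(-4*k + 4*(k + 1)**2 - 1) - 1
s_(k+1) − s_k = (-3)**k*(-16*k**2 - 8*k - 12)
(s_(k+1) − s_k) − t_k = 0

Valid — Δs_k = t_k.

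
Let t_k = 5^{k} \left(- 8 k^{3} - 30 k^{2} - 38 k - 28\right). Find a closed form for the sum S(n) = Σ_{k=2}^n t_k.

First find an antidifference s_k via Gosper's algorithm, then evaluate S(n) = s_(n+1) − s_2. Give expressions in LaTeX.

S(n) = - 10 \cdot 5^{n} n^{3} - 30 \cdot 5^{n} n^{2} - 40 \cdot 5^{n} n - 30 \cdot 5^{n} + 550

Ratio r(k) = 5*(4*k**3 + 27*k**2 + 61*k + 52)/(4*k**3 + 15*k**2 + 19*k + 14).
Take A(k)=5, B(k)=1, C(k)=k**3 + 15*k**2/4 + 19*k/4 + 7/2.
f must satisfy (5)·f(k+1) − (1)·f(k) = k**3 + 15*k**2/4 + 19*k/4 + 7/2.
d = 3 from the (0,0,3) case.
A polynomial solution: f(k) = (k**3 + k + 1)/4.
Certificate R = B(k−1)f/C = (k**3 + k + 1)/(4*k**3 + 15*k**2 + 19*k + 14) gives s_k = -2*5**k*(k**3 + k + 1).
s_(k+1) − s_k = 2*5**k*(k**3 - 4*k - 5*(k + 1)**3 - 9) = t_k.
Telescope: S(n) = s_(n+1) − s_(2) = 10*5**n*(-n**3 - 3*n**2 - 4*n - 3) − (-550) = -10*5**n*n**3 - 30*5**n*n**2 - 40*5**n*n - 30*5**n + 550.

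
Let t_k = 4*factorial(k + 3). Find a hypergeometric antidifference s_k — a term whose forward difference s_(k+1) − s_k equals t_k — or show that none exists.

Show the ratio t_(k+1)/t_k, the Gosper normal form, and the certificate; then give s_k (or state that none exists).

none — t_k is not Gosper-summable

Step 1: r(k) = k + 4.
So A=k + 4 and B=1, with C=1.
Need (k + 4)·f(k+1) − (1)·f(k) = 1.
deg f ≤ -1 (via 1,0,0).
d = -1 < 0 ⇒ no nonzero polynomial f; not summable.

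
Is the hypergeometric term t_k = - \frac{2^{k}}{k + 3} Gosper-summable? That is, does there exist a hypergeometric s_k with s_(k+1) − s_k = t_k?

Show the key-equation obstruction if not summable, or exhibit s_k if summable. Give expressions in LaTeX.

No — negative degree bound, so no certificate f.

Step 1: r(k) = 2*(k + 3)/(k + 4).
A = 2*k + 6, B = k + 4, C = 1.
Set up (2*k + 6)·f(k+1) − (k + 3)·f(k) − (1) = 0.
deg f ≤ -1 (via 1,1,0).
Negative degree bound (-1): no f exists, t_k not Gosper-summable.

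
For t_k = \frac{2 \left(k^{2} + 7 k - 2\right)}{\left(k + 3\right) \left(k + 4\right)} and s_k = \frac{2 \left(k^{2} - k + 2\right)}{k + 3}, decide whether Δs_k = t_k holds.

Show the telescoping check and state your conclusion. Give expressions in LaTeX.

valid (s_(k+1) − s_k reduces to t_k)

s_(k+1) = 2*(k**2 + k + 2)/(k + 4)
s_(k+1) − s_k = 2*(k**2 + 7*k - 2)/(k**2 + 7*k + 12)
(s_(k+1) − s_k) − t_k = 0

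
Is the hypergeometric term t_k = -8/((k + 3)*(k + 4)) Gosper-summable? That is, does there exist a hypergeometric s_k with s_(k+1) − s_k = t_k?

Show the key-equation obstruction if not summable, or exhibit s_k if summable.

Yes. s_k = -8*k/(3*k + 9).

Ratio r(k) = (k + 3)/(k + 5).
Factor: A=k + 3; B=k + 5; C=1.
f must satisfy (k + 3)·f(k+1) − (k + 4)·f(k) = 1.
Degrees (1,1,0) ⇒ d ≤ 1.
Match coefficients ⇒ f(k) = k/3.
Then R = B(k−1)f/C = k*(k + 4)/3, so s_k = R(k)·t_k = -8*k/(3*k + 9).
Check: Δs_k = -8/(k**2 + 7*k + 12). ✓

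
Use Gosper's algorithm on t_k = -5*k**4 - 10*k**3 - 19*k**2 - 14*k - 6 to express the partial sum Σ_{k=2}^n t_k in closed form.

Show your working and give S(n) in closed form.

Step 1: r(k) = (5*k**4 + 30*k**3 + 79*k**2 + 102*k + 54)/(5*k**4 + 10*k**3 + 19*k**2 + 14*k + 6).
Gosper form: A/B · C(k+1)/C(k) with A=1, B=1, C=k**4 + 2*k**3 + 19*k**2/5 + 14*k/5 + 6/5.
Solve (1)·f(k+1) − (1)·f(k) = k**4 + 2*k**3 + 19*k**2/5 + 14*k/5 + 6/5.
Bound: deg f ≤ 5.
A polynomial solution: f(k) = k*(k**2 + 1)*(k**2 + 2)/5.
Get s_k = R·t_k = k*(-k**4 - 3*k**2 - 2) with R(k) = B(k−1)f(k)/C(k) = k*(k**2 + 1)*(k**2 + 2)/(5*k**4 + 10*k**3 + 19*k**2 + 14*k + 6).
Verify: -5*k**4 - 10*k**3 - 19*k**2 - 14*k - 6 matches t_k.
Σ_(k=2)^n t_k = s_(n+1) − s_(2) = (-n**5 - 5*n**4 - 13*n**3 - 19*n**2 - 16*n - 6) − (-60), i.e. -n**5 - 5*n**4 - 13*n**3 - 19*n**2 - 16*n + 54.

S(n) = -n**5 - 5*n**4 - 13*n**3 - 19*n**2 - 16*n + 54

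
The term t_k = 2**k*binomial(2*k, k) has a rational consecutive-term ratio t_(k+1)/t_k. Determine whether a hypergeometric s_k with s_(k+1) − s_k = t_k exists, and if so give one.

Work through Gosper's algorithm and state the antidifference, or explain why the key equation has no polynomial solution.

r(k) = 4*(2*k + 1)/(k + 1) after simplifying.
Gosper form: A/B · C(k+1)/C(k) with A=8*k + 4, B=k + 1, C=1.
Key eq: (8*k + 4)·f(k+1) = (k)·f(k) + (1).
Bound: deg f ≤ -1.
Negative degree bound (-1): no f exists, t_k not Gosper-summable.

not Gosper-summable; s_k does not exist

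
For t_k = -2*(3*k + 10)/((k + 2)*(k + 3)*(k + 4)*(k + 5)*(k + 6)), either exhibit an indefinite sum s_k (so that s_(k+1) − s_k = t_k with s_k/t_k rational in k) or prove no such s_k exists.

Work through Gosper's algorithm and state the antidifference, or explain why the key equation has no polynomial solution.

s_k = k*(-k**2 - 11*k - 38)/(20*(k**3 + 11*k**2 + 38*k + 40))

t_(k+1)/t_k = (k + 2)*(3*k + 13)/((k + 7)*(3*k + 10)).
Factor: A=k + 2; B=k + 7; C=k + 10/3.
Need (k + 2)·f(k+1) − (k + 6)·f(k) = k + 10/3.
Degrees (1,1,1) ⇒ d ≤ 4.
Match coefficients ⇒ f(k) = k*(k + 3)*(k**2 + 11*k + 38)/120.
R(k) = B(k−1)·f(k)/C(k) = k*(k + 3)*(k + 6)*(k**2 + 11*k + 38)/(40*(3*k + 10)); s_k = R·t_k = k*(-k**2 - 11*k - 38)/(20*(k**3 + 11*k**2 + 38*k + 40)).
Check: Δs_k = 2*(-3*k - 10)/(k**5 + 20*k**4 + 155*k**3 + 580*k**2 + 1044*k + 720). ✓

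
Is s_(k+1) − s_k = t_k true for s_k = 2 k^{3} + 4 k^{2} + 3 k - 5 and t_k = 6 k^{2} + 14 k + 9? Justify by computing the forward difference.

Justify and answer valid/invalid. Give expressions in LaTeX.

Valid: the claim telescopes to t_k.

s_(k+1) = 2*k**3 + 10*k**2 + 17*k + 4
s_(k+1) − s_k = 6*k**2 + 14*k + 9
(s_(k+1) − s_k) − t_k = 0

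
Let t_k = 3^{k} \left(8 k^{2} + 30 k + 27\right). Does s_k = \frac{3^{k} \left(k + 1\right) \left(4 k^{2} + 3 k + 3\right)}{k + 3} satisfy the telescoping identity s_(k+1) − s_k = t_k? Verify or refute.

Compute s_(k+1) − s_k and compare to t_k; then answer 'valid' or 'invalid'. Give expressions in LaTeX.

s_(k+1) = 3**(k + 1)*(k + 2)*(3*k + 4*(k + 1)**2 + 6)/(k + 4)
s_(k+1) − s_k = 3**k*(8*k**4 + 70*k**3 + 233*k**2 + 321*k + 168)/(k**2 + 7*k + 12)
(s_(k+1) − s_k) − t_k = 3**k*(-16*k**3 - 100*k**2 - 228*k - 156)/(k**2 + 7*k + 12)

Invalid: residual \frac{3^{k} \left(- 16 k^{3} - 100 k^{2} - 228 k - 156\right)}{k^{2} + 7 k + 12} ≠ 0.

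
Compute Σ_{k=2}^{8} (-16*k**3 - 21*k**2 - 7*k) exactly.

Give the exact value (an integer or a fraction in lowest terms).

t_(k+1)/t_k = (16*k**3 + 69*k**2 + 97*k + 44)/(k*(16*k**2 + 21*k + 7)).
Take A(k)=1, B(k)=1, C(k)=k**3 + 21*k**2/16 + 7*k/16.
Need (1)·f(k+1) − (1)·f(k) = k**3 + 21*k**2/16 + 7*k/16.
From deg A=0, deg B=0, deg C=3: d=4.
Coefficient equations give f(k) = k**2*(k - 1)*(4*k + 3)/16.
So s_k = (B(k−1)f/C)·t_k = (k*(k - 1)*(4*k + 3)/(16*k**2 + 21*k + 7))·t_k = k**2*(-4*k**2 + k + 3).
Verify: k*(-16*k**2 - 21*k - 7) matches t_k.
Sum = s_(9) − s_(2); s_(9) = -25272, s_(2) = -44 ⇒ -25228.

Σ = -25228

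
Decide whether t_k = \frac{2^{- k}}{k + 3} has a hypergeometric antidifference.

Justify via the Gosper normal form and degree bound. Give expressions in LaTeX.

No; the degree bound rules out any f.

Compute t_(k+1)/t_k: get (k + 3)/(2*(k + 4)).
Normal form (A,B,C) = (k/2 + 3/2, k + 4, 1).
Key eq: (k/2 + 3/2)·f(k+1) = (k + 3)·f(k) + (1).
Degrees (1,1,0) ⇒ d ≤ -1.
d = -1 < 0 ⇒ no nonzero polynomial f; not summable.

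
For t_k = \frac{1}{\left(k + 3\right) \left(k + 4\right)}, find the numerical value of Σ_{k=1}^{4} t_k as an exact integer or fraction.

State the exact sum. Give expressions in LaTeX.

Σ = 1/8

Step 1: r(k) = (k + 3)/(k + 5).
A = k + 3, B = k + 5, C = 1.
Need (k + 3)·f(k+1) − (k + 4)·f(k) = 1.
From deg A=1, deg B=1, deg C=0: d=1.
Solving with deg f ≤ 1: f(k) = k/3.
Get s_k = R·t_k = k/(3*(k + 3)) with R(k) = B(k−1)f(k)/C(k) = k*(k + 4)/3.
Δs = 1/(k**2 + 7*k + 12), as required.
Telescoping: Σ = s_(5) − s_(1) = 5/24 − (1/12) = 1/8.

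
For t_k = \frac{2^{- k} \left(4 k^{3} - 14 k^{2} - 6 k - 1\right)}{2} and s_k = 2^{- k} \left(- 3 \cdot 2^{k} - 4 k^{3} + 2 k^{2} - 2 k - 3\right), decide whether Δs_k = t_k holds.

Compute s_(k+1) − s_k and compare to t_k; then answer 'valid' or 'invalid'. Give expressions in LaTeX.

valid (s_(k+1) − s_k reduces to t_k)

s_(k+1) = (-6*2**k - 4*k**3 - 10*k**2 - 10*k - 7)/(2*2**k)
s_(k+1) − s_k = (4*k**3 - 14*k**2 - 6*k - 1)/(2*2**k)
(s_(k+1) − s_k) − t_k = 0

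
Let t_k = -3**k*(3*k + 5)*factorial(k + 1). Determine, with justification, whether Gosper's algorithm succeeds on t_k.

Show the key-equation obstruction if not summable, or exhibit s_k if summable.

Yes. s_k = -3**k*factorial(k + 1).

Ratio r(k) = 3*(k + 2)*(3*k + 8)/(3*k + 5).
Take A(k)=3*k + 6, B(k)=1, C(k)=k + 5/3.
f must satisfy (3*k + 6)·f(k+1) − (1)·f(k) = k + 5/3.
From deg A=1, deg B=0, deg C=1: d=0.
Solving with deg f ≤ 0: f(k) = 1/3.
So s_k = (B(k−1)f/C)·t_k = (1/(3*k + 5))·t_k = -3**k*factorial(k + 1).
Δs = -3**k*(3*k + 5)*factorial(k + 1), as required.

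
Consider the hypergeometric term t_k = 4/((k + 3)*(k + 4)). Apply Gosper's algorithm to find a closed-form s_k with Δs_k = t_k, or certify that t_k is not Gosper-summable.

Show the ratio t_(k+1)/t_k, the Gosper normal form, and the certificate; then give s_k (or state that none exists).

s_k = 4*k/(3*(k + 3))

Step 1: r(k) = (k + 3)/(k + 5).
Normal form (A,B,C) = (k + 3, k + 5, 1).
Solve (k + 3)·f(k+1) − (k + 4)·f(k) = 1.
deg f ≤ 1 (via 1,1,0).
Coefficient equations give f(k) = k/3.
Get s_k = R·t_k = 4*k/(3*(k + 3)) with R(k) = B(k−1)f(k)/C(k) = k*(k + 4)/3.
s_(k+1) − s_k = 4/(k**2 + 7*k + 12) = t_k.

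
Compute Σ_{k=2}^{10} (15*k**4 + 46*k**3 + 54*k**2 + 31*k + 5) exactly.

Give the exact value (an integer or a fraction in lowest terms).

Σ = 541539

Compute t_(k+1)/t_k: get (15*k**4 + 106*k**3 + 282*k**2 + 337*k + 151)/(15*k**4 + 46*k**3 + 54*k**2 + 31*k + 5).
Factor: A=1; B=1; C=k**4 + 46*k**3/15 + 18*k**2/5 + 31*k/15 + 1/3.
Set up (1)·f(k+1) − (1)·f(k) − (k**4 + 46*k**3/15 + 18*k**2/5 + 31*k/15 + 1/3) = 0.
From deg A=0, deg B=0, deg C=4: d=5.
Solve for f: f(k) = k*(3*k**4 + 4*k**3 - 2)/15 (degree 5 ≤ 5).
Then R = B(k−1)f/C = k*(3*k**4 + 4*k**3 - 2)/(15*k**4 + 46*k**3 + 54*k**2 + 31*k + 5), so s_k = R(k)·t_k = k*(3*k**4 + 4*k**3 - 2).
Verify: 15*k**4 + 46*k**3 + 54*k**2 + 31*k + 5 matches t_k.
Telescoping: Σ = s_(11) − s_(2) = 541695 − (156) = 541539.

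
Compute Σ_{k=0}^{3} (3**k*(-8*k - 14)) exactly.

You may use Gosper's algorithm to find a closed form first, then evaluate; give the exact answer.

Step 1: r(k) = 3*(4*k + 11)/(4*k + 7).
A = 3, B = 1, C = k + 7/4.
Solve (3)·f(k+1) − (1)·f(k) = k + 7/4.
d = 1 from the (0,0,1) case.
A polynomial solution: f(k) = (4*k + 1)/8.
So s_k = (B(k−1)f/C)·t_k = ((4*k + 1)/(2*(4*k + 7)))·t_k = 3**k*(-4*k - 1).
s_(k+1) − s_k = 3**k*(-8*k - 14) = t_k.
Evaluate s at k=4 and k=0: -1377 and -1; difference -1376.

Σ = -1376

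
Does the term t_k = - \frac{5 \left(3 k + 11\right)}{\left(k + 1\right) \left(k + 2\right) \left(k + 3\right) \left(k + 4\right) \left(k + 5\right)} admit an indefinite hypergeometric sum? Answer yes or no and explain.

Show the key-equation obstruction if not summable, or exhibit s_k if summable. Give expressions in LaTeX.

Yes. s_k = \frac{5 k \left(- k^{2} - 7 k - 14\right)}{8 \left(k^{3} + 7 k^{2} + 14 k + 8\right)}.

Ratio r(k) = (k + 1)*(3*k + 14)/((k + 6)*(3*k + 11)).
Take A(k)=k + 1, B(k)=k + 6, C(k)=k + 11/3.
Solve (k + 1)·f(k+1) − (k + 5)·f(k) = k + 11/3.
From deg A=1, deg B=1, deg C=1: d=4.
Solve for f: f(k) = k*(k + 3)*(k**2 + 7*k + 14)/24 (degree 4 ≤ 4).
So s_k = (B(k−1)f/C)·t_k = (k*(k + 3)*(k + 5)*(k**2 + 7*k + 14)/(8*(3*k + 11)))·t_k = 5*k*(-k**2 - 7*k - 14)/(8*(k**3 + 7*k**2 + 14*k + 8)).
Check: Δs_k = 5*(-3*k - 11)/(k**5 + 15*k**4 + 85*k**3 + 225*k**2 + 274*k + 120). ✓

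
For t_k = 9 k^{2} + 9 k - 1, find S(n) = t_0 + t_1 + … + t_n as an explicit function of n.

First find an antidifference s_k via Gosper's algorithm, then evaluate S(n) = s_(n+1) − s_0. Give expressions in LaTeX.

Ratio r(k) = (9*k**2 + 27*k + 17)/(9*k**2 + 9*k - 1).
Factor: A=1; B=1; C=k**2 + k - 1/9.
Need (1)·f(k+1) − (1)·f(k) = k**2 + k - 1/9.
Bound: deg f ≤ 3.
Solve for f: f(k) = k*(3*k**2 - 4)/9 (degree 3 ≤ 3).
R(k) = B(k−1)·f(k)/C(k) = k*(3*k**2 - 4)/(9*k**2 + 9*k - 1); s_k = R·t_k = k*(3*k**2 - 4).
Verify: 9*k**2 + 9*k - 1 matches t_k.
s_(n+1) = 3*n**3 + 9*n**2 + 5*n - 1 and s_(0) = 0, so S(n) = 3*n**3 + 9*n**2 + 5*n - 1.

S(n) = 3 n^{3} + 9 n^{2} + 5 n - 1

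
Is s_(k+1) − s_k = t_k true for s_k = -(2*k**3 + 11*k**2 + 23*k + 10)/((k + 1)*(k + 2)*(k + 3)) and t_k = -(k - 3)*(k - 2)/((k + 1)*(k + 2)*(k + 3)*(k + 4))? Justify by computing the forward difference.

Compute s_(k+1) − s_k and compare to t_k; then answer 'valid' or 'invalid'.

valid; difference matches t_k

s_(k+1) = (-23*k - 2*(k + 1)**3 - 11*(k + 1)**2 - 33)/((k + 2)*(k + 3)*(k + 4))
s_(k+1) − s_k = (-k**2 + 5*k - 6)/(k**4 + 10*k**3 + 35*k**2 + 50*k + 24)
(s_(k+1) − s_k) − t_k = 0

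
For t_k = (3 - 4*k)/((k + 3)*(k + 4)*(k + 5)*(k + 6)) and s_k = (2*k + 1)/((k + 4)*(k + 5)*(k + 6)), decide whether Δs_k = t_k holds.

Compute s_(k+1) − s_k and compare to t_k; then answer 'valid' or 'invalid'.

Invalid: residual 6*(3*k - 1)/(k**5 + 25*k**4 + 245*k**3 + 1175*k**2 + 2754*k + 2520) ≠ 0.

s_(k+1) = (2*k + 3)/((k + 5)*(k + 6)*(k + 7))
s_(k+1) − s_k = (5 - 4*k)/(k**4 + 22*k**3 + 179*k**2 + 638*k + 840)
(s_(k+1) − s_k) − t_k = 6*(3*k - 1)/(k**5 + 25*k**4 + 245*k**3 + 1175*k**2 + 2754*k + 2520)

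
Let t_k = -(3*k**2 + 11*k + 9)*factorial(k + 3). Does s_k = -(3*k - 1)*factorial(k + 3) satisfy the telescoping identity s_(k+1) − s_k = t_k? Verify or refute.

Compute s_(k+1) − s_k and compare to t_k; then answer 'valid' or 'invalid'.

s_(k+1) = -(3*k + 2)*factorial(k + 4)
s_(k+1) − s_k = -(3*k**2 + 11*k + 9)*factorial(k + 3)
(s_(k+1) − s_k) − t_k = 0

Valid: the claim telescopes to t_k.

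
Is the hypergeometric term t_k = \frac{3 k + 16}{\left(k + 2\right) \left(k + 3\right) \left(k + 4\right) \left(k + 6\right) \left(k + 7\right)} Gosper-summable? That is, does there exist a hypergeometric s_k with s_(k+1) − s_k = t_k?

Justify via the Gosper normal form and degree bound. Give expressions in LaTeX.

The ratio is (k + 2)*(k + 6)*(3*k + 19)/((k + 5)*(k + 8)*(3*k + 16)).
A = k + 2, B = k + 8, C = k**2 + 31*k/3 + 80/3.
Solve (k + 2)·f(k+1) − (k + 7)·f(k) = k**2 + 31*k/3 + 80/3.
Degrees (1,1,2) ⇒ d ≤ 5.
Solve for f: f(k) = k*(k + 4)*(k + 5)*(k**2 + 11*k + 36)/108 (degree 5 ≤ 5).
R(k) = B(k−1)·f(k)/C(k) = k*(k + 4)*(k + 7)*(k**2 + 11*k + 36)/(36*(3*k + 16)); s_k = R·t_k = k*(k**2 + 11*k + 36)/(36*(k**3 + 11*k**2 + 36*k + 36)).
s_(k+1) − s_k = (3*k + 16)/(k**5 + 22*k**4 + 185*k**3 + 740*k**2 + 1404*k + 1008) = t_k.

Yes. s_k = \frac{k \left(k^{2} + 11 k + 36\right)}{36 \left(k^{3} + 11 k^{2} + 36 k + 36\right)}.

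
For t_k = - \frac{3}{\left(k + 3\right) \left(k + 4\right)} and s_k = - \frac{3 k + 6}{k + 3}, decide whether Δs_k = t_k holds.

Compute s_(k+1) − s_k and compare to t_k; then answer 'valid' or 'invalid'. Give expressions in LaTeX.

s_(k+1) = 3*(-k - 3)/(k + 4)
s_(k+1) − s_k = -3/(k**2 + 7*k + 12)
(s_(k+1) − s_k) − t_k = 0

valid; difference matches t_k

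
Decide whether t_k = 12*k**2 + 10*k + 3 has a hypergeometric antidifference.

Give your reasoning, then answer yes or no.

The ratio is (12*k**2 + 34*k + 25)/(12*k**2 + 10*k + 3).
A = 1, B = 1, C = k**2 + 5*k/6 + 1/4.
Set up (1)·f(k+1) − (1)·f(k) − (k**2 + 5*k/6 + 1/4) = 0.
From deg A=0, deg B=0, deg C=2: d=3.
Match coefficients ⇒ f(k) = k**2*(4*k - 1)/12.
Then R = B(k−1)f/C = k**2*(4*k - 1)/(12*k**2 + 10*k + 3), so s_k = R(k)·t_k = k**2*(4*k - 1).
s_(k+1) − s_k = 12*k**2 + 10*k + 3 = t_k.

Yes. s_k = k**2*(4*k - 1).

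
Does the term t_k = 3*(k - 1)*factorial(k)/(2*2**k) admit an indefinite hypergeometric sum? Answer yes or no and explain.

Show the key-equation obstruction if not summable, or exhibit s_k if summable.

Step 1: r(k) = k*(k + 1)/(2*(k - 1)).
A = k/2 + 1/2, B = 1, C = k - 1.
f must satisfy (k/2 + 1/2)·f(k+1) − (1)·f(k) = k - 1.
deg f ≤ 0 (via 1,0,1).
Solving with deg f ≤ 0: f(k) = 2.
R(k) = B(k−1)·f(k)/C(k) = 2/(k - 1); s_k = R·t_k = 3*factorial(k)/2**k.
Check: Δs_k = 3*(k - 1)*factorial(k)/(2*2**k). ✓

Yes. s_k = 3*factorial(k)/2**k.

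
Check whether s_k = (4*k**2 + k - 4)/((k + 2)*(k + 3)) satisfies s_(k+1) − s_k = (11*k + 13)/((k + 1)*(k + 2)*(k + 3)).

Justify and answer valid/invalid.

Invalid: residual 2*(4*k**2 - 10*k - 17)/(k**4 + 10*k**3 + 35*k**2 + 50*k + 24) ≠ 0.

s_(k+1) = (k + 4*(k + 1)**2 - 3)/((k + 3)*(k + 4))
s_(k+1) − s_k = (19*k + 18)/(k**3 + 9*k**2 + 26*k + 24)
(s_(k+1) − s_k) − t_k = 2*(4*k**2 - 10*k - 17)/(k**4 + 10*k**3 + 35*k**2 + 50*k + 24)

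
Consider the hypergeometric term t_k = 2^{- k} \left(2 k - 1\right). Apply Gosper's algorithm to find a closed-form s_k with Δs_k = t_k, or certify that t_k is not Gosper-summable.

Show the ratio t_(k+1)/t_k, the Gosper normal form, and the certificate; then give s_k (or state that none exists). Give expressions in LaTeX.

s_k = 2 \cdot 2^{- k} \left(- 2 k - 1\right)

t_(k+1)/t_k = (2*k + 1)/(2*(2*k - 1)).
Take A(k)=1/2, B(k)=1, C(k)=k - 1/2.
Need (1/2)·f(k+1) − (1)·f(k) = k - 1/2.
Degrees (0,0,1) ⇒ d ≤ 1.
A polynomial solution: f(k) = -2*k - 1.
So s_k = (B(k−1)f/C)·t_k = (-2*(2*k + 1)/(2*k - 1))·t_k = 2*(-2*k - 1)/2**k.
Δs = (2*k - 1)/2**k, as required.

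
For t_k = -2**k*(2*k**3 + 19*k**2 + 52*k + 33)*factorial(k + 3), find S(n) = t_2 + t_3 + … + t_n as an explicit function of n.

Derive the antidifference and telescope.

S(n) = -2*2**n*n**2*factorial(n + 4) - 12*2**n*n*factorial(n + 4) - 8*2**n*factorial(n + 4) + 5280

Step 1: r(k) = 2*(2*k**4 + 33*k**3 + 196*k**2 + 490*k + 424)/(2*k**3 + 19*k**2 + 52*k + 33).
Factor: A=2*k + 8; B=1; C=k**3 + 19*k**2/2 + 26*k + 33/2.
f must satisfy (2*k + 8)·f(k+1) − (1)·f(k) = k**3 + 19*k**2/2 + 26*k + 33/2.
Bound: deg f ≤ 2.
A polynomial solution: f(k) = (k**2 + 4*k - 1)/2.
So s_k = (B(k−1)f/C)·t_k = ((k**2 + 4*k - 1)/(2*k**3 + 19*k**2 + 52*k + 33))·t_k = -2**k*(k**2 + 4*k - 1)*factorial(k + 3).
Verify: -2**k*(2*k**3 + 19*k**2 + 52*k + 33)*factorial(k + 3) matches t_k.
Evaluate: s_(n+1) = -2**(n + 1)*(n**2 + 6*n + 4)*factorial(n + 4); subtract s_(2) = -5280 ⇒ S(n) = -2*2**n*n**2*factorial(n + 4) - 12*2**n*n*factorial(n + 4) - 8*2**n*factorial(n + 4) + 5280.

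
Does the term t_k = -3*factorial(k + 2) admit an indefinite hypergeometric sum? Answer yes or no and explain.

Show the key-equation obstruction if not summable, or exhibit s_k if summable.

No — key equation has no polynomial f.

t_(k+1)/t_k = k + 3.
Gosper form: A/B · C(k+1)/C(k) with A=k + 3, B=1, C=1.
Solve (k + 3)·f(k+1) − (1)·f(k) = 1.
d = -1 from the (1,0,0) case.
Bound -1 < 0, so the key equation has no polynomial solution.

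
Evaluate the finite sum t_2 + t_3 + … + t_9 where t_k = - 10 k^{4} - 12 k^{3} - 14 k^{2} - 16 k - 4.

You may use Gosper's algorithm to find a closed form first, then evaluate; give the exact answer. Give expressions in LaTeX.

Σ = -182320

The ratio is (5*k**4 + 26*k**3 + 55*k**2 + 60*k + 28)/(5*k**4 + 6*k**3 + 7*k**2 + 8*k + 2).
A = 1, B = 1, C = k**4 + 6*k**3/5 + 7*k**2/5 + 8*k/5 + 2/5.
Set up (1)·f(k+1) − (1)·f(k) − (k**4 + 6*k**3/5 + 7*k**2/5 + 8*k/5 + 2/5) = 0.
d = 5 from the (0,0,4) case.
Solving with deg f ≤ 5: f(k) = k*(k + 1)*(k**3 - 2*k**2 + 3*k - 1)/5.
Get s_k = R·t_k = 2*k*(-k**4 + k**3 - k**2 - 2*k + 1) with R(k) = B(k−1)f(k)/C(k) = k*(k**3 - 2*k**2 + 3*k - 1)/(5*k**3 + k**2 + 6*k + 2).
Check: Δs_k = -10*k**4 - 12*k**3 - 14*k**2 - 16*k - 4. ✓
Sum = s_(10) − s_(2); s_(10) = -182380, s_(2) = -60 ⇒ -182320.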